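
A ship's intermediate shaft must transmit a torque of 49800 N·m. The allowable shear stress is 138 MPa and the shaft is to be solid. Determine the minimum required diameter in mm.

For a solid shaft τ_max = 16T/(πd³), so d = (16T/(π τ_allow))^(1/3) = (16·49800/(π·1.38×10^8))^(1/3) = 0.1225 m.

122 mm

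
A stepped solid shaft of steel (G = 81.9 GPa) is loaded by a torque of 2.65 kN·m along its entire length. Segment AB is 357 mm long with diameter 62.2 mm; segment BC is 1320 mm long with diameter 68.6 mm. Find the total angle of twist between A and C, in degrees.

1.58°

J_AB = π(0.0622)⁴/32 = 1.47×10^-6 m⁴; J_BC = π(0.0686)⁴/32 = 2.17×10^-6 m⁴.
θ = (T/G)·Σ L_i/J_i = (2650/81.9×10⁹)·(0.357/1.47×10^-6 + 1.32/2.17×10^-6) = 0.02751 rad.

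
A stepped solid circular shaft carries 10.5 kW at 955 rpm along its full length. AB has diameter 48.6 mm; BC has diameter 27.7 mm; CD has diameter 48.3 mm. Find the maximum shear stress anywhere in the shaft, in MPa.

ω = 2π·955/60 = 100.0 rad/s, so T = P/ω = 10.5×10³ / 100.0 = 105.0 N·m.
Under the same torque, τ_max = 16T/(πd³) is largest where d is smallest — segment BC (d = 27.7 mm).
τ_max = 16·105.0/(π·(0.0277)³) = 2.516×10^7 Pa.

25.2 MPa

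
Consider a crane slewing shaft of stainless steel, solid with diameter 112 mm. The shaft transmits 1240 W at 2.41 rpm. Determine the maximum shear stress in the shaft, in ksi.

2.58 ksi

ω = 2π·2.41/60 = 0.2524 rad/s, so T = P/ω = 1240 / 0.2524 = 4913 N·m.
J = πd⁴/32 = π(0.112)⁴/32 = 1.545×10^-5 m⁴.
τ_max = T·r/J = 4913 × 0.0560 / 1.545×10^-5 = 1.781×10^7 Pa.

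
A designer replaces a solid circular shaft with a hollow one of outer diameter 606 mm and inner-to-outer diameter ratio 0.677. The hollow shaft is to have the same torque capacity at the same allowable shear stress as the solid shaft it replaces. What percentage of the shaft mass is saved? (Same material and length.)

Equal τ_max and T ⇒ the solid shaft needs d_s³ = d_o³(1−k⁴), so d_s = 606·(1−0.677⁴)^(1/3) = 560.2 mm.
Area ratio A_h/A_s = d_o²(1−k²)/d_s² = (1−k²)/(1−k⁴)^(2/3) = 0.6339.
Mass saving = 1 − 0.6339 = 36.6 %.

36.6 %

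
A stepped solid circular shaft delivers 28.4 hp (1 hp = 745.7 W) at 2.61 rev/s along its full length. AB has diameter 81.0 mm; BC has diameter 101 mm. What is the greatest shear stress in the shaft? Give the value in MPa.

ω = 2π·2.61 = 16.40 rad/s, so T = P/ω = 28.4×745.7 / 16.40 = 1291 N·m.
Under the same torque, τ_max = 16T/(πd³) is largest where d is smallest — segment AB (d = 81.0 mm).
τ_max = 16·1291/(π·(0.0810)³) = 1.238×10^7 Pa.

12.4 MPa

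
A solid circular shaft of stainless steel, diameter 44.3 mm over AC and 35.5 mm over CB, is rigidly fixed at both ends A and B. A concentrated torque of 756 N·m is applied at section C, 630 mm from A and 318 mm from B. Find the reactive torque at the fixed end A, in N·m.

Compatibility: T_A·a/J_AC = T_B·b/J_CB with T_A + T_B = T₀.
J_AC = 3.78×10^-7 m⁴, J_CB = 1.56×10^-7 m⁴, so T_A = T₀·(J_AC/a)/((J_AC/a)+(J_CB/b)) = 416.1 N·m, T_B = 339.9 N·m.

416 N·m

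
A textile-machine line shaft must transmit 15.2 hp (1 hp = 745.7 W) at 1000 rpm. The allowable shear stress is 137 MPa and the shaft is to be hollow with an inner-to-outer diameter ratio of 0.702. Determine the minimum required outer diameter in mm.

17.5 mm

ω = 2π·1000/60 = 104.7 rad/s, so T = P/ω = 15.2×745.7 / 104.7 = 108.2 N·m.
For a hollow shaft with d_i/d_o = 0.702: τ_max = 16T/(π d_o³ (1−k⁴)), so d_o = [16T/(π τ_allow (1−k⁴))]^(1/3) = [16·108.2/(π·1.37×10^8·0.7571)]^(1/3) = 0.01745 m.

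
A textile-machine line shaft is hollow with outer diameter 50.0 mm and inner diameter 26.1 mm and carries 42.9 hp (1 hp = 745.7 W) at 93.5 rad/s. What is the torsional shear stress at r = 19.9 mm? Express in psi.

ω = 93.5 rad/s, so T = P/ω = 42.9×745.7 / 93.50 = 342.1 N·m.
J = π(d_o⁴ − d_i⁴)/32 = π(0.0500⁴ − 0.0261⁴)/32 = 5.680×10^-7 m⁴.
Shear stress varies linearly with radius: τ = T·r/J = 342.1 × 0.0199 / 5.680×10^-7 = 1.199×10^7 Pa.

1740 psi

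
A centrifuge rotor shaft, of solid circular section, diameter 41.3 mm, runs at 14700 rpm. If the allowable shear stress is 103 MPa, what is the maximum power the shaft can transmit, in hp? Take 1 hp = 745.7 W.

2940 hp

J = πd⁴/32 = π(0.0413)⁴/32 = 2.856×10^-7 m⁴.
T_max = τ_allow·J/r = 1.03×10^8 × 2.856×10^-7 / 0.0206 = 1425 N·m.
ω = 2π·14700/60 = 1539 rad/s, so P_max = T_max·ω = 2.193×10^6 W.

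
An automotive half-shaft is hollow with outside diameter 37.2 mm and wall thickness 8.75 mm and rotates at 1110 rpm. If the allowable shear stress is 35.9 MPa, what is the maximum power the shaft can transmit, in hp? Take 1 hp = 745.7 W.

J = π(d_o⁴ − d_i⁴)/32 = π(0.0372⁴ − 0.0197⁴)/32 = 1.732×10^-7 m⁴.
T_max = τ_allow·J/r = 3.59×10^7 × 1.732×10^-7 / 0.0186 = 334.3 N·m.
ω = 2π·1110/60 = 116.2 rad/s, so P_max = T_max·ω = 3.886×10^4 W.

52.1 hp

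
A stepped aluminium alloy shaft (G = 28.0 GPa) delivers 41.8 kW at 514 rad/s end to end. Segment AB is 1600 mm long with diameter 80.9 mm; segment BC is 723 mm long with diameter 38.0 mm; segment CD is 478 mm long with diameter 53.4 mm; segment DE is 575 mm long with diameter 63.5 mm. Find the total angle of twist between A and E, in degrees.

ω = 514 rad/s, so T = P/ω = 41.8×10³ / 514.0 = 81.32 N·m.
J_AB = π(0.0809)⁴/32 = 4.21×10^-6 m⁴; J_BC = π(0.0380)⁴/32 = 2.05×10^-7 m⁴; J_CD = π(0.0534)⁴/32 = 7.98×10^-7 m⁴; J_DE = π(0.0635)⁴/32 = 1.60×10^-6 m⁴.
θ = (T/G)·Σ L_i/J_i = (81.32/28.0×10⁹)·(1.60/4.21×10^-6 + 0.723/2.05×10^-7 + 0.478/7.98×10^-7 + 0.575/1.60×10^-6) = 0.01415 rad.

0.811°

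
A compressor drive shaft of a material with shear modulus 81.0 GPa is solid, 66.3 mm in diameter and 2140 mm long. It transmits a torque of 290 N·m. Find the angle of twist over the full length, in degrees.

0.231°

J = πd⁴/32 = π(0.0663)⁴/32 = 1.897×10^-6 m⁴.
θ = T·L/(G·J) = 290.0 × 2.14 / (81.0×10⁹ × 1.897×10^-6) = 4.039×10^-3 rad.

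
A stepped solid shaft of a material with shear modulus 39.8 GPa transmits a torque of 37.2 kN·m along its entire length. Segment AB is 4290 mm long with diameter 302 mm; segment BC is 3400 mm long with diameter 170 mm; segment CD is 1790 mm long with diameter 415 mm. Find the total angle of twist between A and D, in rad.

J_AB = π(0.302)⁴/32 = 8.17×10^-4 m⁴; J_BC = π(0.170)⁴/32 = 8.20×10^-5 m⁴; J_CD = π(0.415)⁴/32 = 2.91×10^-3 m⁴.
θ = (T/G)·Σ L_i/J_i = (37200/39.8×10⁹)·(4.29/8.17×10^-4 + 3.40/8.20×10^-5 + 1.79/2.91×10^-3) = 0.04424 rad.

0.0442 rad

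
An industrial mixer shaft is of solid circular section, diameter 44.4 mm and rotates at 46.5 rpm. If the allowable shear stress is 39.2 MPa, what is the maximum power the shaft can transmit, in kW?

3.28 kW

J = πd⁴/32 = π(0.0444)⁴/32 = 3.815×10^-7 m⁴.
T_max = τ_allow·J/r = 3.92×10^7 × 3.815×10^-7 / 0.0222 = 673.7 N·m.
ω = 2π·46.5/60 = 4.869 rad/s, so P_max = T_max·ω = 3281 W.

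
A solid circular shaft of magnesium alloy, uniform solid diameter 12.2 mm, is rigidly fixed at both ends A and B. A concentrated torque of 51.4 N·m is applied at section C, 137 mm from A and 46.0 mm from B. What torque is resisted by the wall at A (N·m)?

With uniform GJ and both ends fixed, compatibility θ_AC = θ_CB gives T_A·a = T_B·b, together with T_A + T_B = T₀.
T_A = T₀·b/(a+b) = 51.40·46.0/183.0 = 12.92 N·m; T_B = 38.48 N·m.

12.9 N·m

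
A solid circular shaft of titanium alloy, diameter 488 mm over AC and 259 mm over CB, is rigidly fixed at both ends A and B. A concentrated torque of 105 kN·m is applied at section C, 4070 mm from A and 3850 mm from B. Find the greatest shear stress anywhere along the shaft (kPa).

Compatibility: T_A·a/J_AC = T_B·b/J_CB with T_A + T_B = T₀.
J_AC = 5.57×10^-3 m⁴, J_CB = 4.42×10^-4 m⁴, so T_A = T₀·(J_AC/a)/((J_AC/a)+(J_CB/b)) = 96870 N·m, T_B = 8126 N·m.
τ in each portion: τ_AC = 4.25×10^6 Pa, τ_CB = 2.38×10^6 Pa; maximum is in AC.
τ_max = T_AC·r/J = 96870·0.244/5.57×10^-3 = 4.245×10^6 Pa.

4250 kPa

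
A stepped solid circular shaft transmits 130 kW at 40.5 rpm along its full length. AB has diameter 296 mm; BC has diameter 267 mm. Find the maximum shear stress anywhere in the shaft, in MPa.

8.20 MPa

ω = 2π·40.5/60 = 4.241 rad/s, so T = P/ω = 130×10³ / 4.241 = 30650 N·m.
Under the same torque, τ_max = 16T/(πd³) is largest where d is smallest — segment BC (d = 267 mm).
τ_max = 16·30650/(π·(0.267)³) = 8.202×10^6 Pa.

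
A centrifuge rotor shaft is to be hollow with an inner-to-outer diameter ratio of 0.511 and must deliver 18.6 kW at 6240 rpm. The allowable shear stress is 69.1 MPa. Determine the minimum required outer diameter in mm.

13.1 mm

ω = 2π·6240/60 = 653.5 rad/s, so T = P/ω = 18.6×10³ / 653.5 = 28.46 N·m.
For a hollow shaft with d_i/d_o = 0.511: τ_max = 16T/(π d_o³ (1−k⁴)), so d_o = [16T/(π τ_allow (1−k⁴))]^(1/3) = [16·28.46/(π·6.91×10^7·0.9318)]^(1/3) = 0.01311 m.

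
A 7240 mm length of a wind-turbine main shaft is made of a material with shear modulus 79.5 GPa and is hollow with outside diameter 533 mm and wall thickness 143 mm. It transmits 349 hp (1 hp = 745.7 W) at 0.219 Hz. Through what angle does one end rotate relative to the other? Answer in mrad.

2.28 mrad

ω = 2π·0.219 = 1.376 rad/s, so T = P/ω = 349×745.7 / 1.376 = 189100 N·m.
J = π(d_o⁴ − d_i⁴)/32 = π(0.533⁴ − 0.247⁴)/32 = 7.558×10^-3 m⁴.
θ = T·L/(G·J) = 189100 × 7.24 / (79.5×10⁹ × 7.558×10^-3) = 2.279×10^-3 rad.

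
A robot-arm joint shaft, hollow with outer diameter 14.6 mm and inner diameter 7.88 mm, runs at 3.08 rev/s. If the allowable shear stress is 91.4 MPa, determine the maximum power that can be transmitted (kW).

J = π(d_o⁴ − d_i⁴)/32 = π(0.0146⁴ − 0.00788⁴)/32 = 4.082×10^-9 m⁴.
T_max = τ_allow·J/r = 9.14×10^7 × 4.082×10^-9 / 0.00730 = 51.11 N·m.
ω = 2π·3.08 = 19.35 rad/s, so P_max = T_max·ω = 989.1 W.

0.989 kW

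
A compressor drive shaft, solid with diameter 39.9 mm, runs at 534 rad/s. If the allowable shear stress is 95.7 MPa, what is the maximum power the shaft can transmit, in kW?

637 kW

J = πd⁴/32 = π(0.0399)⁴/32 = 2.488×10^-7 m⁴.
T_max = τ_allow·J/r = 9.57×10^7 × 2.488×10^-7 / 0.0199 = 1194 N·m.
ω = 534 rad/s, so P_max = T_max·ω = 6.374×10^5 W.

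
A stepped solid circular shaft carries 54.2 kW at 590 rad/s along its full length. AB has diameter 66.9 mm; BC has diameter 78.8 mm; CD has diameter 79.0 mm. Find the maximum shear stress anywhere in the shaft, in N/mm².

1.56 N/mm²

ω = 590 rad/s, so T = P/ω = 54.2×10³ / 590.0 = 91.86 N·m.
Under the same torque, τ_max = 16T/(πd³) is largest where d is smallest — segment AB (d = 66.9 mm).
τ_max = 16·91.86/(π·(0.0669)³) = 1.563×10^6 Pa.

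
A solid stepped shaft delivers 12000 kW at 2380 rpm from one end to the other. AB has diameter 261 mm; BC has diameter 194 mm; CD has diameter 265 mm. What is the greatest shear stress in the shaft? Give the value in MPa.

ω = 2π·2380/60 = 249.2 rad/s, so T = P/ω = 12000×10³ / 249.2 = 48150 N·m.
Under the same torque, τ_max = 16T/(πd³) is largest where d is smallest — segment BC (d = 194 mm).
τ_max = 16·48150/(π·(0.194)³) = 3.358×10^7 Pa.

33.6 MPa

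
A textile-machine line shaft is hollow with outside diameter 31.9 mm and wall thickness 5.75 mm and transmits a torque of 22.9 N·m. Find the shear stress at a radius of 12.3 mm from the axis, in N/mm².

3.33 N/mm²

J = π(d_o⁴ − d_i⁴)/32 = π(0.0319⁴ − 0.0204⁴)/32 = 8.466×10^-8 m⁴.
Shear stress varies linearly with radius: τ = T·r/J = 22.90 × 0.0123 / 8.466×10^-8 = 3.327×10^6 Pa.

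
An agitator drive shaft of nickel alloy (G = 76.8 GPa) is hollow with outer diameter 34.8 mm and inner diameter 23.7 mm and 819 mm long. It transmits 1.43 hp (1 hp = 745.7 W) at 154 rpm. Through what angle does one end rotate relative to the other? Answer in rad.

0.00624 rad

ω = 2π·154/60 = 16.13 rad/s, so T = P/ω = 1.43×745.7 / 16.13 = 66.12 N·m.
J = π(d_o⁴ − d_i⁴)/32 = π(0.0348⁴ − 0.0237⁴)/32 = 1.130×10^-7 m⁴.
θ = T·L/(G·J) = 66.12 × 0.819 / (76.8×10⁹ × 1.130×10^-7) = 6.240×10^-3 rad.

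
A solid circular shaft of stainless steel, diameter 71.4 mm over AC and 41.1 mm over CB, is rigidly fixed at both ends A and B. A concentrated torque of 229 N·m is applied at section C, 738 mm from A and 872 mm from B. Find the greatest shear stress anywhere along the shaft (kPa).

Compatibility: T_A·a/J_AC = T_B·b/J_CB with T_A + T_B = T₀.
J_AC = 2.55×10^-6 m⁴, J_CB = 2.80×10^-7 m⁴, so T_A = T₀·(J_AC/a)/((J_AC/a)+(J_CB/b)) = 209.5 N·m, T_B = 19.47 N·m.
τ in each portion: τ_AC = 2.93×10^6 Pa, τ_CB = 1.43×10^6 Pa; maximum is in AC.
τ_max = T_AC·r/J = 209.5·0.0357/2.55×10^-6 = 2.932×10^6 Pa.

2930 kPa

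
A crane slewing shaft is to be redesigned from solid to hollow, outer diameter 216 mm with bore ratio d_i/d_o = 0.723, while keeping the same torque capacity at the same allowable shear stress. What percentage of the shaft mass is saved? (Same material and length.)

Equal τ_max and T ⇒ the solid shaft needs d_s³ = d_o³(1−k⁴), so d_s = 216·(1−0.723⁴)^(1/3) = 194.2 mm.
Area ratio A_h/A_s = d_o²(1−k²)/d_s² = (1−k²)/(1−k⁴)^(2/3) = 0.5904.
Mass saving = 1 − 0.5904 = 41.0 %.

41.0 %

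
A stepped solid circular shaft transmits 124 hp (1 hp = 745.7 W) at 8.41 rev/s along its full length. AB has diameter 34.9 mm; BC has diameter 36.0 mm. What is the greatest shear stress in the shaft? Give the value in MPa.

ω = 2π·8.41 = 52.84 rad/s, so T = P/ω = 124×745.7 / 52.84 = 1750 N·m.
Under the same torque, τ_max = 16T/(πd³) is largest where d is smallest — segment AB (d = 34.9 mm).
τ_max = 16·1750/(π·(0.0349)³) = 2.097×10^8 Pa.

210 MPa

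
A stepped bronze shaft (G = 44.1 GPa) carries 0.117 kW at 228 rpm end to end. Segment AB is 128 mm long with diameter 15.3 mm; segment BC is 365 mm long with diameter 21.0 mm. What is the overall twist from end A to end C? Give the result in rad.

ω = 2π·228/60 = 23.88 rad/s, so T = P/ω = 0.117×10³ / 23.88 = 4.900 N·m.
J_AB = π(0.0153)⁴/32 = 5.38×10^-9 m⁴; J_BC = π(0.0210)⁴/32 = 1.91×10^-8 m⁴.
θ = (T/G)·Σ L_i/J_i = (4.900/44.1×10⁹)·(0.128/5.38×10^-9 + 0.365/1.91×10^-8) = 4.768×10^-3 rad.

0.00477 rad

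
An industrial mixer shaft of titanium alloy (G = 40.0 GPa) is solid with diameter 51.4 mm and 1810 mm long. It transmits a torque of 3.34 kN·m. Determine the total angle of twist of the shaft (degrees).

12.6°

J = πd⁴/32 = π(0.0514)⁴/32 = 6.853×10^-7 m⁴.
θ = T·L/(G·J) = 3340 × 1.81 / (40.0×10⁹ × 6.853×10^-7) = 0.2206 rad.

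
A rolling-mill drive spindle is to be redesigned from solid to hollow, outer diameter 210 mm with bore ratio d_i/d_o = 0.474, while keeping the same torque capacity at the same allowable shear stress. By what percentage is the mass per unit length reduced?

19.7 %

Equal τ_max and T ⇒ the solid shaft needs d_s³ = d_o³(1−k⁴), so d_s = 210·(1−0.474⁴)^(1/3) = 206.4 mm.
Area ratio A_h/A_s = d_o²(1−k²)/d_s² = (1−k²)/(1−k⁴)^(2/3) = 0.8026.
Mass saving = 1 − 0.8026 = 19.7 %.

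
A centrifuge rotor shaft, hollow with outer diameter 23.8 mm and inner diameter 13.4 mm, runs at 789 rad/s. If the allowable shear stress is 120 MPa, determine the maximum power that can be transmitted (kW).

225 kW

J = π(d_o⁴ − d_i⁴)/32 = π(0.0238⁴ − 0.0134⁴)/32 = 2.833×10^-8 m⁴.
T_max = τ_allow·J/r = 1.20×10^8 × 2.833×10^-8 / 0.0119 = 285.7 N·m.
ω = 789 rad/s, so P_max = T_max·ω = 2.254×10^5 W.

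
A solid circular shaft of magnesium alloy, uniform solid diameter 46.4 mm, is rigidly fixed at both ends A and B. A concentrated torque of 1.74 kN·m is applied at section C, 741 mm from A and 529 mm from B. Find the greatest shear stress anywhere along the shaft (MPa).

With uniform GJ and both ends fixed, compatibility θ_AC = θ_CB gives T_A·a = T_B·b, together with T_A + T_B = T₀.
T_A = T₀·b/(a+b) = 1740·529/1270 = 724.8 N·m; T_B = 1015 N·m.
τ in each portion: τ_AC = 3.70×10^7 Pa, τ_CB = 5.18×10^7 Pa; maximum is in CB.
τ_max = T_CB·r/J = 1015·0.0232/4.55×10^-7 = 5.176×10^7 Pa.

51.8 MPa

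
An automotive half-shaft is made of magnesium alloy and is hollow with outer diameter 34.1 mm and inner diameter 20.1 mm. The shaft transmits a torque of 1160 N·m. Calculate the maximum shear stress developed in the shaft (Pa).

1.69e8 Pa

J = π(d_o⁴ − d_i⁴)/32 = π(0.0341⁴ − 0.0201⁴)/32 = 1.167×10^-7 m⁴.
τ_max = T·r/J = 1160 × 0.0170 / 1.167×10^-7 = 1.694×10^8 Pa.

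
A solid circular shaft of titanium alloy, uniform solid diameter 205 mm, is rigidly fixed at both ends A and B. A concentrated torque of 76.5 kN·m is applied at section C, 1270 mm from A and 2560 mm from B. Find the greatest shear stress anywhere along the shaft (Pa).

With uniform GJ and both ends fixed, compatibility θ_AC = θ_CB gives T_A·a = T_B·b, together with T_A + T_B = T₀.
T_A = T₀·b/(a+b) = 76500·2560/3830 = 51130 N·m; T_B = 25370 N·m.
τ in each portion: τ_AC = 3.02×10^7 Pa, τ_CB = 1.50×10^7 Pa; maximum is in AC.
τ_max = T_AC·r/J = 51130·0.102/1.73×10^-4 = 3.023×10^7 Pa.

3.02e7 Pa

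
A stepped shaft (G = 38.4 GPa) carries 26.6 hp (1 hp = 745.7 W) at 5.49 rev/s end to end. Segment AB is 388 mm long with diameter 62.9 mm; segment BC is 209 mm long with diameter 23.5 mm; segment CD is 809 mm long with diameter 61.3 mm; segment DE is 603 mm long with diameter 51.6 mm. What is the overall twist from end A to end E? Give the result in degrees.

ω = 2π·5.49 = 34.49 rad/s, so T = P/ω = 26.6×745.7 / 34.49 = 575.0 N·m.
J_AB = π(0.0629)⁴/32 = 1.54×10^-6 m⁴; J_BC = π(0.0235)⁴/32 = 2.99×10^-8 m⁴; J_CD = π(0.0613)⁴/32 = 1.39×10^-6 m⁴; J_DE = π(0.0516)⁴/32 = 6.96×10^-7 m⁴.
θ = (T/G)·Σ L_i/J_i = (575.0/38.4×10⁹)·(0.388/1.54×10^-6 + 0.209/2.99×10^-8 + 0.809/1.39×10^-6 + 0.603/6.96×10^-7) = 0.1300 rad.

7.45°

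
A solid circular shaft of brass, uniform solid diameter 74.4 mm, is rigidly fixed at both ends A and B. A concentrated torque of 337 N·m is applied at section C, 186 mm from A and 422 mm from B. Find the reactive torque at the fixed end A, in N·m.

With uniform GJ and both ends fixed, compatibility θ_AC = θ_CB gives T_A·a = T_B·b, together with T_A + T_B = T₀.
T_A = T₀·b/(a+b) = 337.0·422/608.0 = 233.9 N·m; T_B = 103.1 N·m.

234 N·m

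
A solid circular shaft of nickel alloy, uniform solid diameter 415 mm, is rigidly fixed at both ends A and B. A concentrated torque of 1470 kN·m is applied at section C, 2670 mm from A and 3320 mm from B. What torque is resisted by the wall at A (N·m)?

815000 N·m

With uniform GJ and both ends fixed, compatibility θ_AC = θ_CB gives T_A·a = T_B·b, together with T_A + T_B = T₀.
T_A = T₀·b/(a+b) = 1.470e6·3320/5990 = 814800 N·m; T_B = 655200 N·m.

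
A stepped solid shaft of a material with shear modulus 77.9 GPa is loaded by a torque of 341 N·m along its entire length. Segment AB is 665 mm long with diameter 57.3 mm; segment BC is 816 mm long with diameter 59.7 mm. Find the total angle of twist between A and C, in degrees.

0.322°

J_AB = π(0.0573)⁴/32 = 1.06×10^-6 m⁴; J_BC = π(0.0597)⁴/32 = 1.25×10^-6 m⁴.
θ = (T/G)·Σ L_i/J_i = (341.0/77.9×10⁹)·(0.665/1.06×10^-6 + 0.816/1.25×10^-6) = 5.615×10^-3 rad.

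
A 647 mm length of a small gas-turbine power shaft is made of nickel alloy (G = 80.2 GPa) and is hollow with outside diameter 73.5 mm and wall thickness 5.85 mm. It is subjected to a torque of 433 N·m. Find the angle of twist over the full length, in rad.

J = π(d_o⁴ − d_i⁴)/32 = π(0.0735⁴ − 0.0618⁴)/32 = 1.433×10^-6 m⁴.
θ = T·L/(G·J) = 433.0 × 0.647 / (80.2×10⁹ × 1.433×10^-6) = 2.437×10^-3 rad.

0.00244 rad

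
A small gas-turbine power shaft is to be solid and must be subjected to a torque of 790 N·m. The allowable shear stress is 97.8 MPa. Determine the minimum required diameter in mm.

For a solid shaft τ_max = 16T/(πd³), so d = (16T/(π τ_allow))^(1/3) = (16·790.0/(π·9.78×10^7))^(1/3) = 0.03452 m.

34.5 mm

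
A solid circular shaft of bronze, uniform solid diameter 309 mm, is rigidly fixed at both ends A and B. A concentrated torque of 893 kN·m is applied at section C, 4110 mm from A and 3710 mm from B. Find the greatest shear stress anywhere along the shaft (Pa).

With uniform GJ and both ends fixed, compatibility θ_AC = θ_CB gives T_A·a = T_B·b, together with T_A + T_B = T₀.
T_A = T₀·b/(a+b) = 893000·3710/7820 = 423700 N·m; T_B = 469300 N·m.
τ in each portion: τ_AC = 7.31×10^7 Pa, τ_CB = 8.10×10^7 Pa; maximum is in CB.
τ_max = T_CB·r/J = 469300·0.154/8.95×10^-4 = 8.102×10^7 Pa.

8.10e7 Pa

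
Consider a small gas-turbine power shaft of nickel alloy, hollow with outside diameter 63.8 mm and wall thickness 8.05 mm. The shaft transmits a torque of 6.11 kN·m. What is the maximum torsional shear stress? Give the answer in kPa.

174000 kPa

J = π(d_o⁴ − d_i⁴)/32 = π(0.0638⁴ − 0.0477⁴)/32 = 1.118×10^-6 m⁴.
τ_max = T·r/J = 6110 × 0.0319 / 1.118×10^-6 = 1.743×10^8 Pa.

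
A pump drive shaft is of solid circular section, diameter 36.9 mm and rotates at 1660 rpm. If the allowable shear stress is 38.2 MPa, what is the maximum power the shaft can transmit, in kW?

J = πd⁴/32 = π(0.0369)⁴/32 = 1.820×10^-7 m⁴.
T_max = τ_allow·J/r = 3.82×10^7 × 1.820×10^-7 / 0.0184 = 376.9 N·m.
ω = 2π·1660/60 = 173.8 rad/s, so P_max = T_max·ω = 6.551×10^4 W.

65.5 kW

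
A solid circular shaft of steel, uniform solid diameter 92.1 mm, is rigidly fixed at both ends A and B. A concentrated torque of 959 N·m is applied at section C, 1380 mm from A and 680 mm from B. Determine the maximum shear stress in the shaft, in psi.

607 psi

With uniform GJ and both ends fixed, compatibility θ_AC = θ_CB gives T_A·a = T_B·b, together with T_A + T_B = T₀.
T_A = T₀·b/(a+b) = 959.0·680/2060 = 316.6 N·m; T_B = 642.4 N·m.
τ in each portion: τ_AC = 2.06×10^6 Pa, τ_CB = 4.19×10^6 Pa; maximum is in CB.
τ_max = T_CB·r/J = 642.4·0.0460/7.06×10^-6 = 4.188×10^6 Pa.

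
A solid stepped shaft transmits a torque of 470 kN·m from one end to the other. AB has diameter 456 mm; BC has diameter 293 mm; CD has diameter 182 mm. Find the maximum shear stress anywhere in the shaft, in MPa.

Under the same torque, τ_max = 16T/(πd³) is largest where d is smallest — segment CD (d = 182 mm).
τ_max = 16·470000/(π·(0.182)³) = 3.971×10^8 Pa.

397 MPa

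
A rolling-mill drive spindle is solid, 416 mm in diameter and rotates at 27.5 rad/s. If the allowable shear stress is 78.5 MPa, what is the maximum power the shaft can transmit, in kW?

30500 kW

J = πd⁴/32 = π(0.416)⁴/32 = 2.940×10^-3 m⁴.
T_max = τ_allow·J/r = 7.85×10^7 × 2.940×10^-3 / 0.208 = 1.110e6 N·m.
ω = 27.5 rad/s, so P_max = T_max·ω = 3.051×10^7 W.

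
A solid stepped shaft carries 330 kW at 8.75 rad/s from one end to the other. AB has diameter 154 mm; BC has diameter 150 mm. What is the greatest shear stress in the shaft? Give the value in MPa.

ω = 8.75 rad/s, so T = P/ω = 330×10³ / 8.750 = 37710 N·m.
Under the same torque, τ_max = 16T/(πd³) is largest where d is smallest — segment BC (d = 150 mm).
τ_max = 16·37710/(π·(0.150)³) = 5.691×10^7 Pa.

56.9 MPa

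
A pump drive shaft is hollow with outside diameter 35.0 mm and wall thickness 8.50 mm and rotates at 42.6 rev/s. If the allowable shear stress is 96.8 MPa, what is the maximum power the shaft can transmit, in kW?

J = π(d_o⁴ − d_i⁴)/32 = π(0.0350⁴ − 0.0180⁴)/32 = 1.370×10^-7 m⁴.
T_max = τ_allow·J/r = 9.68×10^7 × 1.370×10^-7 / 0.0175 = 757.9 N·m.
ω = 2π·42.6 = 267.7 rad/s, so P_max = T_max·ω = 2.029×10^5 W.

203 kW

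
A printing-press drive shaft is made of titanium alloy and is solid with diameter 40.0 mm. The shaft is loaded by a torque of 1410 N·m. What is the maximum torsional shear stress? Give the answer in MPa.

112 MPa

J = πd⁴/32 = π(0.0400)⁴/32 = 2.513×10^-7 m⁴.
τ_max = T·r/J = 1410 × 0.0200 / 2.513×10^-7 = 1.122×10^8 Pa.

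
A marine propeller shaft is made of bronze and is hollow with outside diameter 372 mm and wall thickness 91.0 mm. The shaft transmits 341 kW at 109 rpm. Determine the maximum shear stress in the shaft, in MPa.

ω = 2π·109/60 = 11.41 rad/s, so T = P/ω = 341×10³ / 11.41 = 29870 N·m.
J = π(d_o⁴ − d_i⁴)/32 = π(0.372⁴ − 0.190⁴)/32 = 1.752×10^-3 m⁴.
τ_max = T·r/J = 29870 × 0.186 / 1.752×10^-3 = 3.171×10^6 Pa.

3.17 MPa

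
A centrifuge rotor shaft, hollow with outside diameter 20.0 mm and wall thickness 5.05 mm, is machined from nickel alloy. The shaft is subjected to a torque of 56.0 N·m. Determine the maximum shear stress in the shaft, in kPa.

J = π(d_o⁴ − d_i⁴)/32 = π(0.0200⁴ − 0.00990⁴)/32 = 1.476×10^-8 m⁴.
τ_max = T·r/J = 56.00 × 0.0100 / 1.476×10^-8 = 3.793×10^7 Pa.

37900 kPa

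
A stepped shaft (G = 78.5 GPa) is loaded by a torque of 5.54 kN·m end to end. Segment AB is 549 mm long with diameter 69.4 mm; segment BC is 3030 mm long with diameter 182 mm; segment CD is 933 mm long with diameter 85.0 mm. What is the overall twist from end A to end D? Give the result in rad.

J_AB = π(0.0694)⁴/32 = 2.28×10^-6 m⁴; J_BC = π(0.182)⁴/32 = 1.08×10^-4 m⁴; J_CD = π(0.0850)⁴/32 = 5.12×10^-6 m⁴.
θ = (T/G)·Σ L_i/J_i = (5540/78.5×10⁹)·(0.549/2.28×10^-6 + 3.03/1.08×10^-4 + 0.933/5.12×10^-6) = 0.03185 rad.

0.0318 rad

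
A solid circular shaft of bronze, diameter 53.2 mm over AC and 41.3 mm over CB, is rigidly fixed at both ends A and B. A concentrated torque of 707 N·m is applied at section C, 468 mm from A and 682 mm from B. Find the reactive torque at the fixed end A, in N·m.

Compatibility: T_A·a/J_AC = T_B·b/J_CB with T_A + T_B = T₀.
J_AC = 7.86×10^-7 m⁴, J_CB = 2.86×10^-7 m⁴, so T_A = T₀·(J_AC/a)/((J_AC/a)+(J_CB/b)) = 565.9 N·m, T_B = 141.1 N·m.

566 N·m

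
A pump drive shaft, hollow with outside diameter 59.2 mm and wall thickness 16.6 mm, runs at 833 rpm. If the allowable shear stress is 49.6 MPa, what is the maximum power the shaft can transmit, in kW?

170 kW

J = π(d_o⁴ − d_i⁴)/32 = π(0.0592⁴ − 0.0260⁴)/32 = 1.161×10^-6 m⁴.
T_max = τ_allow·J/r = 4.96×10^7 × 1.161×10^-6 / 0.0296 = 1945 N·m.
ω = 2π·833/60 = 87.23 rad/s, so P_max = T_max·ω = 1.697×10^5 W.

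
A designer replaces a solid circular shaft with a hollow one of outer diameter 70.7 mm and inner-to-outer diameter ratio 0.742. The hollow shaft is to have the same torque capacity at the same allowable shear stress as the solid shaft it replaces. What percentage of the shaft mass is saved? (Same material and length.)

42.8 %

Equal τ_max and T ⇒ the solid shaft needs d_s³ = d_o³(1−k⁴), so d_s = 70.7·(1−0.742⁴)^(1/3) = 62.68 mm.
Area ratio A_h/A_s = d_o²(1−k²)/d_s² = (1−k²)/(1−k⁴)^(2/3) = 0.5718.
Mass saving = 1 − 0.5718 = 42.8 %.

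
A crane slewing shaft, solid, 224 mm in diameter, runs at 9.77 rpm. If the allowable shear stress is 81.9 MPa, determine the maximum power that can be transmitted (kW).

185 kW

J = πd⁴/32 = π(0.224)⁴/32 = 2.472×10^-4 m⁴.
T_max = τ_allow·J/r = 8.19×10^7 × 2.472×10^-4 / 0.112 = 180700 N·m.
ω = 2π·9.77/60 = 1.023 rad/s, so P_max = T_max·ω = 1.849×10^5 W.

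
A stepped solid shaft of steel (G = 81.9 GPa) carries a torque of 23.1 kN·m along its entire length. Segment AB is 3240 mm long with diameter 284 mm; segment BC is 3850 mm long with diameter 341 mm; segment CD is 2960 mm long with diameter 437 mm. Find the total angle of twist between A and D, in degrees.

J_AB = π(0.284)⁴/32 = 6.39×10^-4 m⁴; J_BC = π(0.341)⁴/32 = 1.33×10^-3 m⁴; J_CD = π(0.437)⁴/32 = 3.58×10^-3 m⁴.
θ = (T/G)·Σ L_i/J_i = (23100/81.9×10⁹)·(3.24/6.39×10^-4 + 3.85/1.33×10^-3 + 2.96/3.58×10^-3) = 2.482×10^-3 rad.

0.142°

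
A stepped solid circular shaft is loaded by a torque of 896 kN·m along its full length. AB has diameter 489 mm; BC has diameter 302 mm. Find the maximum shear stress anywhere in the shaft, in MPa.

Under the same torque, τ_max = 16T/(πd³) is largest where d is smallest — segment BC (d = 302 mm).
τ_max = 16·896000/(π·(0.302)³) = 1.657×10^8 Pa.

166 MPa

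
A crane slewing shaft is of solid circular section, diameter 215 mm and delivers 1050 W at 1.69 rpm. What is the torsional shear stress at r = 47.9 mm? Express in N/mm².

1.35 N/mm²

ω = 2π·1.69/60 = 0.1770 rad/s, so T = P/ω = 1050 / 0.1770 = 5933 N·m.
J = πd⁴/32 = π(0.215)⁴/32 = 2.098×10^-4 m⁴.
Shear stress varies linearly with radius: τ = T·r/J = 5933 × 0.0479 / 2.098×10^-4 = 1.355×10^6 Pa.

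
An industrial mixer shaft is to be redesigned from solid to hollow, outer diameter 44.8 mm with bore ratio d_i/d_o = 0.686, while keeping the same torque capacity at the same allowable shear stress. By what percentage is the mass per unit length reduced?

Equal τ_max and T ⇒ the solid shaft needs d_s³ = d_o³(1−k⁴), so d_s = 44.8·(1−0.686⁴)^(1/3) = 41.21 mm.
Area ratio A_h/A_s = d_o²(1−k²)/d_s² = (1−k²)/(1−k⁴)^(2/3) = 0.6256.
Mass saving = 1 − 0.6256 = 37.4 %.

37.4 %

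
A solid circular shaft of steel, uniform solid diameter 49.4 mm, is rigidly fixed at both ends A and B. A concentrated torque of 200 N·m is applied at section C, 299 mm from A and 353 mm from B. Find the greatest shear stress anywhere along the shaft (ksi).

With uniform GJ and both ends fixed, compatibility θ_AC = θ_CB gives T_A·a = T_B·b, together with T_A + T_B = T₀.
T_A = T₀·b/(a+b) = 200.0·353/652.0 = 108.3 N·m; T_B = 91.72 N·m.
τ in each portion: τ_AC = 4.57×10^6 Pa, τ_CB = 3.87×10^6 Pa; maximum is in AC.
τ_max = T_AC·r/J = 108.3·0.0247/5.85×10^-7 = 4.575×10^6 Pa.

0.663 ksi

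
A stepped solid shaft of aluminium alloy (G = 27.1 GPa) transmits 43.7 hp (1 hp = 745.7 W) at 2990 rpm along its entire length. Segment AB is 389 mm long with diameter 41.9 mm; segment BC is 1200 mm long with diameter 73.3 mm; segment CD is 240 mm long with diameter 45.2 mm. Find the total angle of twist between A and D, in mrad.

8.81 mrad

ω = 2π·2990/60 = 313.1 rad/s, so T = P/ω = 43.7×745.7 / 313.1 = 104.1 N·m.
J_AB = π(0.0419)⁴/32 = 3.03×10^-7 m⁴; J_BC = π(0.0733)⁴/32 = 2.83×10^-6 m⁴; J_CD = π(0.0452)⁴/32 = 4.10×10^-7 m⁴.
θ = (T/G)·Σ L_i/J_i = (104.1/27.1×10⁹)·(0.389/3.03×10^-7 + 1.20/2.83×10^-6 + 0.240/4.10×10^-7) = 8.812×10^-3 rad.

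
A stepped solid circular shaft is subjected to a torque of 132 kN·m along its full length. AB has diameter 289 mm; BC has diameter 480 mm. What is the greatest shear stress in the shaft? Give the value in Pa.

Under the same torque, τ_max = 16T/(πd³) is largest where d is smallest — segment AB (d = 289 mm).
τ_max = 16·132000/(π·(0.289)³) = 2.785×10^7 Pa.

2.79e7 Pa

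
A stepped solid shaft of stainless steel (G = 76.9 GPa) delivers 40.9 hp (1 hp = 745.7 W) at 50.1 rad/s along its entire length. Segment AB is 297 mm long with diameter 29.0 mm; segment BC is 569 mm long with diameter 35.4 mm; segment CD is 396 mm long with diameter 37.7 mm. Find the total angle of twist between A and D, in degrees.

ω = 50.1 rad/s, so T = P/ω = 40.9×745.7 / 50.10 = 608.8 N·m.
J_AB = π(0.0290)⁴/32 = 6.94×10^-8 m⁴; J_BC = π(0.0354)⁴/32 = 1.54×10^-7 m⁴; J_CD = π(0.0377)⁴/32 = 1.98×10^-7 m⁴.
θ = (T/G)·Σ L_i/J_i = (608.8/76.9×10⁹)·(0.297/6.94×10^-8 + 0.569/1.54×10^-7 + 0.396/1.98×10^-7) = 0.07888 rad.

4.52°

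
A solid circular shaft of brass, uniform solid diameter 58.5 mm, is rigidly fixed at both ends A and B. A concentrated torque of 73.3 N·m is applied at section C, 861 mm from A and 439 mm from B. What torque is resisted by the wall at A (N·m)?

With uniform GJ and both ends fixed, compatibility θ_AC = θ_CB gives T_A·a = T_B·b, together with T_A + T_B = T₀.
T_A = T₀·b/(a+b) = 73.30·439/1300 = 24.75 N·m; T_B = 48.55 N·m.

24.8 N·m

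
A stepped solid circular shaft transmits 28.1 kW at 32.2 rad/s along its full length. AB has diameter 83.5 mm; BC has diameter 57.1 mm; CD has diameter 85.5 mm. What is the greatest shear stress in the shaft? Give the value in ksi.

3.46 ksi

ω = 32.2 rad/s, so T = P/ω = 28.1×10³ / 32.20 = 872.7 N·m.
Under the same torque, τ_max = 16T/(πd³) is largest where d is smallest — segment BC (d = 57.1 mm).
τ_max = 16·872.7/(π·(0.0571)³) = 2.387×10^7 Pa.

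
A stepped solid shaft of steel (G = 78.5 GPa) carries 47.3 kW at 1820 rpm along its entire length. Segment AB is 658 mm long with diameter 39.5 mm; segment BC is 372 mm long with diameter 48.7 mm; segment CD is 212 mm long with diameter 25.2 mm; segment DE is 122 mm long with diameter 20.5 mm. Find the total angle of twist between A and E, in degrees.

ω = 2π·1820/60 = 190.6 rad/s, so T = P/ω = 47.3×10³ / 190.6 = 248.2 N·m.
J_AB = π(0.0395)⁴/32 = 2.39×10^-7 m⁴; J_BC = π(0.0487)⁴/32 = 5.52×10^-7 m⁴; J_CD = π(0.0252)⁴/32 = 3.96×10^-8 m⁴; J_DE = π(0.0205)⁴/32 = 1.73×10^-8 m⁴.
θ = (T/G)·Σ L_i/J_i = (248.2/78.5×10⁹)·(0.658/2.39×10^-7 + 0.372/5.52×10^-7 + 0.212/3.96×10^-8 + 0.122/1.73×10^-8) = 0.05001 rad.

2.87°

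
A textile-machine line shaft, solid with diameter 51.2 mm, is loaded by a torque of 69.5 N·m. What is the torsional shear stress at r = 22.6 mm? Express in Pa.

J = πd⁴/32 = π(0.0512)⁴/32 = 6.747×10^-7 m⁴.
Shear stress varies linearly with radius: τ = T·r/J = 69.50 × 0.0226 / 6.747×10^-7 = 2.328×10^6 Pa.

2.33e6 Pa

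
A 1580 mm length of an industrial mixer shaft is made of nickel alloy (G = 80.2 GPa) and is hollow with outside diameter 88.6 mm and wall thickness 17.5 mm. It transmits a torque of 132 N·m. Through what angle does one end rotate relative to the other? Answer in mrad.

0.496 mrad

J = π(d_o⁴ − d_i⁴)/32 = π(0.0886⁴ − 0.0536⁴)/32 = 5.239×10^-6 m⁴.
θ = T·L/(G·J) = 132.0 × 1.58 / (80.2×10⁹ × 5.239×10^-6) = 4.963×10^-4 rad.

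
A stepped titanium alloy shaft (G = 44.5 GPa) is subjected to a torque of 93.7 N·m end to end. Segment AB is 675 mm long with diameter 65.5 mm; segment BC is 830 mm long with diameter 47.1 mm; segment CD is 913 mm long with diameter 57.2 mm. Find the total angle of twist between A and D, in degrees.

0.357°

J_AB = π(0.0655)⁴/32 = 1.81×10^-6 m⁴; J_BC = π(0.0471)⁴/32 = 4.83×10^-7 m⁴; J_CD = π(0.0572)⁴/32 = 1.05×10^-6 m⁴.
θ = (T/G)·Σ L_i/J_i = (93.70/44.5×10⁹)·(0.675/1.81×10^-6 + 0.830/4.83×10^-7 + 0.913/1.05×10^-6) = 6.233×10^-3 rad.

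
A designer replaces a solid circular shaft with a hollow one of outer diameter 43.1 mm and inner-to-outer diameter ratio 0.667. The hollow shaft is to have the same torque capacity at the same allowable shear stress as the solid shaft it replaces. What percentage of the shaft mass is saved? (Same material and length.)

35.7 %

Equal τ_max and T ⇒ the solid shaft needs d_s³ = d_o³(1−k⁴), so d_s = 43.1·(1−0.667⁴)^(1/3) = 40.05 mm.
Area ratio A_h/A_s = d_o²(1−k²)/d_s² = (1−k²)/(1−k⁴)^(2/3) = 0.6430.
Mass saving = 1 − 0.6430 = 35.7 %.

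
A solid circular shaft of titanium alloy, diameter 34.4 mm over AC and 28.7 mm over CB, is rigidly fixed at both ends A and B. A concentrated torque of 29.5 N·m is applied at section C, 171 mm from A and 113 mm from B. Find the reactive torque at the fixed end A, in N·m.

Compatibility: T_A·a/J_AC = T_B·b/J_CB with T_A + T_B = T₀.
J_AC = 1.37×10^-7 m⁴, J_CB = 6.66×10^-8 m⁴, so T_A = T₀·(J_AC/a)/((J_AC/a)+(J_CB/b)) = 17.02 N·m, T_B = 12.48 N·m.

17.0 N·m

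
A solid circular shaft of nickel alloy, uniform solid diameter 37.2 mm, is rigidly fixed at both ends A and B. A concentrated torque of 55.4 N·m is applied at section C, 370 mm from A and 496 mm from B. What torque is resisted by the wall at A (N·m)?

31.7 N·m

With uniform GJ and both ends fixed, compatibility θ_AC = θ_CB gives T_A·a = T_B·b, together with T_A + T_B = T₀.
T_A = T₀·b/(a+b) = 55.40·496/866.0 = 31.73 N·m; T_B = 23.67 N·m.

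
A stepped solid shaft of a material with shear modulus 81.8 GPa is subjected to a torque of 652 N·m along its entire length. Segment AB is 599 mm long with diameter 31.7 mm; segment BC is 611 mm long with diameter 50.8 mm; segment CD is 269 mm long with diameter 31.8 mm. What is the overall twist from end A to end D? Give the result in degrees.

4.41°

J_AB = π(0.0317)⁴/32 = 9.91×10^-8 m⁴; J_BC = π(0.0508)⁴/32 = 6.54×10^-7 m⁴; J_CD = π(0.0318)⁴/32 = 1.00×10^-7 m⁴.
θ = (T/G)·Σ L_i/J_i = (652.0/81.8×10⁹)·(0.599/9.91×10^-8 + 0.611/6.54×10^-7 + 0.269/1.00×10^-7) = 0.07697 rad.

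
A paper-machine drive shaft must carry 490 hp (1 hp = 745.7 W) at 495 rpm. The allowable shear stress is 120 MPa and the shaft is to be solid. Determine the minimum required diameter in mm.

ω = 2π·495/60 = 51.84 rad/s, so T = P/ω = 490×745.7 / 51.84 = 7049 N·m.
For a solid shaft τ_max = 16T/(πd³), so d = (16T/(π τ_allow))^(1/3) = (16·7049/(π·1.20×10^8))^(1/3) = 0.06688 m.

66.9 mm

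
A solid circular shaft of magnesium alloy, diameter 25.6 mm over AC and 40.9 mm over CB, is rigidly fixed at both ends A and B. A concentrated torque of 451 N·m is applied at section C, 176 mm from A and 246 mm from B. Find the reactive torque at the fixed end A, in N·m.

79.7 N·m

Compatibility: T_A·a/J_AC = T_B·b/J_CB with T_A + T_B = T₀.
J_AC = 4.22×10^-8 m⁴, J_CB = 2.75×10^-7 m⁴, so T_A = T₀·(J_AC/a)/((J_AC/a)+(J_CB/b)) = 79.66 N·m, T_B = 371.3 N·m.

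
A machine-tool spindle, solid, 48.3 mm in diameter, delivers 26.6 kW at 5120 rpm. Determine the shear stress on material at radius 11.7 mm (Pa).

1.09e6 Pa

ω = 2π·5120/60 = 536.2 rad/s, so T = P/ω = 26.6×10³ / 536.2 = 49.61 N·m.
J = πd⁴/32 = π(0.0483)⁴/32 = 5.343×10^-7 m⁴.
Shear stress varies linearly with radius: τ = T·r/J = 49.61 × 0.0117 / 5.343×10^-7 = 1.086×10^6 Pa.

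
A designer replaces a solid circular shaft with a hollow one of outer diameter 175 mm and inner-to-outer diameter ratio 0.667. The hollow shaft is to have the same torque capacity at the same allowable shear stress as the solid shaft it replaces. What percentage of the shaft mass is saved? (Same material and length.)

35.7 %

Equal τ_max and T ⇒ the solid shaft needs d_s³ = d_o³(1−k⁴), so d_s = 175·(1−0.667⁴)^(1/3) = 162.6 mm.
Area ratio A_h/A_s = d_o²(1−k²)/d_s² = (1−k²)/(1−k⁴)^(2/3) = 0.6430.
Mass saving = 1 − 0.6430 = 35.7 %.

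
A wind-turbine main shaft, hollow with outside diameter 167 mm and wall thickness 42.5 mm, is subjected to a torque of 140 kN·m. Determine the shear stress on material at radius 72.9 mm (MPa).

J = π(d_o⁴ − d_i⁴)/32 = π(0.167⁴ − 0.0820⁴)/32 = 7.192×10^-5 m⁴.
Shear stress varies linearly with radius: τ = T·r/J = 140000 × 0.0729 / 7.192×10^-5 = 1.419×10^8 Pa.

142 MPa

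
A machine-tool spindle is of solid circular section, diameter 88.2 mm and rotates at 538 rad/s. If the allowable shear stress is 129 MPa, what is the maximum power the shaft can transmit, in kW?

J = πd⁴/32 = π(0.0882)⁴/32 = 5.941×10^-6 m⁴.
T_max = τ_allow·J/r = 1.29×10^8 × 5.941×10^-6 / 0.0441 = 17380 N·m.
ω = 538 rad/s, so P_max = T_max·ω = 9.350×10^6 W.

9350 kW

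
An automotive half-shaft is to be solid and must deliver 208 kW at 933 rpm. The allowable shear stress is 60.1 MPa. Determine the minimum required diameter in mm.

ω = 2π·933/60 = 97.70 rad/s, so T = P/ω = 208×10³ / 97.70 = 2129 N·m.
For a solid shaft τ_max = 16T/(πd³), so d = (16T/(π τ_allow))^(1/3) = (16·2129/(π·6.01×10^7))^(1/3) = 0.05650 m.

56.5 mm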